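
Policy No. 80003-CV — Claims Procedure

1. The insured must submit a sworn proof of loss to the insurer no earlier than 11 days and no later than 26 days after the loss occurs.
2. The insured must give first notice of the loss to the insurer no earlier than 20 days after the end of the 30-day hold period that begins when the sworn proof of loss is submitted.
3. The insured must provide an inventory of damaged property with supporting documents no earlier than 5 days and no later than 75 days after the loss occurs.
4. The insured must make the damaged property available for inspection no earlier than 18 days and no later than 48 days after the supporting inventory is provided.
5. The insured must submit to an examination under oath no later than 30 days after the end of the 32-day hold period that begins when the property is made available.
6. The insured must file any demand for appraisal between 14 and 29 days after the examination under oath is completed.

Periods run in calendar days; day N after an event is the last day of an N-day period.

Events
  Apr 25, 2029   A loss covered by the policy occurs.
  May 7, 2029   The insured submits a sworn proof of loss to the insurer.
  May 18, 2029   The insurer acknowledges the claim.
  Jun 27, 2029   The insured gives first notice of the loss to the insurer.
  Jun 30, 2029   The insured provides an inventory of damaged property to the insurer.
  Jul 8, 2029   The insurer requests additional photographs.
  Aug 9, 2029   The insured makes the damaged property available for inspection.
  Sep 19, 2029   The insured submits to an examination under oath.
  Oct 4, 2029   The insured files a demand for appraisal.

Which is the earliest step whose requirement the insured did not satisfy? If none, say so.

None — every step was satisfied

Step 1: the window is 11–26 days after Apr 25, 2029 (when the loss occurs), so May 6, 2029 through May 21, 2029; May 7, 2029 falls inside that range.
Step 2: the earliest permitted date is 20 days after Jun 6, 2029 (end of the 30-day hold period, which began when the sworn proof of loss is submitted on May 7, 2029), i.e. Jun 26, 2029; Jun 27, 2029 is on or after that date.
Step 3: the window is 5–75 days after Apr 25, 2029 (when the loss occurs), so Apr 30, 2029 through Jul 9, 2029; Jun 30, 2029 falls inside that range.
Step 4: the window is 18–48 days after Jun 30, 2029 (when the supporting inventory is provided), so Jul 18, 2029 through Aug 17, 2029; done Aug 9, 2029 — within the window.
Step 5: 30 days after Sep 10, 2029 (end of the 32-day hold period, which began when the property is made available on Aug 9, 2029) is Oct 10, 2029; done Sep 19, 2029 — timely.
Step 6: the window is 14–29 days after Sep 19, 2029 (when the examination under oath is completed), so Oct 3, 2029 through Oct 18, 2029; Oct 4, 2029 falls inside that range.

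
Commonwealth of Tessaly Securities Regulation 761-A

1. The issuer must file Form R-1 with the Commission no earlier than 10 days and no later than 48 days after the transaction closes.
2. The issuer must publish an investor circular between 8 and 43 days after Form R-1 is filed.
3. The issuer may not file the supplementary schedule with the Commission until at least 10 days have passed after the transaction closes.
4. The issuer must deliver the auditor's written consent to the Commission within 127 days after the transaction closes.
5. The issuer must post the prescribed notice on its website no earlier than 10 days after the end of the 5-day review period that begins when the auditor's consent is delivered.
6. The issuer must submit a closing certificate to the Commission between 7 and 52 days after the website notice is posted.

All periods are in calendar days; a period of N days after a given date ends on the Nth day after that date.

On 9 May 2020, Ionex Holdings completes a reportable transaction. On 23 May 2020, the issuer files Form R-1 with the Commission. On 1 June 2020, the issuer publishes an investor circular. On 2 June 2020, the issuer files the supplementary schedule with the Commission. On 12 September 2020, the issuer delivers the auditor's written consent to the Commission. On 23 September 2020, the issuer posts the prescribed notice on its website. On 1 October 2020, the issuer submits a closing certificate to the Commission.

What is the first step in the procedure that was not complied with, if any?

(1) the permitted window runs from 9 May 2020 + 10 = 19 May 2020 to 9 May 2020 + 48 = 26 June 2020; done 23 May 2020 — within the window.
(2) the permitted window runs from 23 May 2020 + 8 = 31 May 2020 to 23 May 2020 + 43 = 5 July 2020; done 1 June 2020, which is between those dates.
(3) permitted from 9 May 2020 + 10 days = 19 May 2020 onward; done 2 June 2020, after the minimum wait.
(4) due by 9 May 2020 + 127 days = 13 September 2020; completed 12 September 2020, before the deadline.
(5) permitted from 17 September 2020 + 10 days = 27 September 2020 onward; 23 September 2020 is 4 days before the earliest permitted date.
The procedure was therefore not followed at step 5.

Step 5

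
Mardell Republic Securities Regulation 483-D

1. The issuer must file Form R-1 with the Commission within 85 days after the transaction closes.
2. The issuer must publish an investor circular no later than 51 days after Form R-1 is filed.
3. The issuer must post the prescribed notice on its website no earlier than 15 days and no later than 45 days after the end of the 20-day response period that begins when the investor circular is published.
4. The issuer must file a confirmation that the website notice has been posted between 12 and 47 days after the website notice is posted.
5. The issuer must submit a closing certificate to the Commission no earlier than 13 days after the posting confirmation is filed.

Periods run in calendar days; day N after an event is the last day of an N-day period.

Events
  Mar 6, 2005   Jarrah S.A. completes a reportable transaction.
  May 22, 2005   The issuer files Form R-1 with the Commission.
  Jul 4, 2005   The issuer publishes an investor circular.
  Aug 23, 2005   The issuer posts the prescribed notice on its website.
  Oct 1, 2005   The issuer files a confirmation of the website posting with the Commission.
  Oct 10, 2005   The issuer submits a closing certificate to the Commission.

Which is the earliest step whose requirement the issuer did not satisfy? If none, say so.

Step 1 — counting 85 days from Mar 6, 2005 (when the transaction closes) gives a deadline of May 30, 2005; done May 22, 2005 — timely.
Step 2 — counting 51 days from May 22, 2005 (when Form R-1 is filed) gives a deadline of Jul 12, 2005; completed Jul 4, 2005, before the deadline.
Step 3 — 15 and 45 days from Jul 24, 2005 (end of the 20-day response period, which began when the investor circular is published on Jul 4, 2005) are Aug 8, 2005 and Sep 7, 2005 respectively; Aug 23, 2005 falls inside that range.
Step 4 — 12 and 47 days from Aug 23, 2005 (when the website notice is posted) are Sep 4, 2005 and Oct 9, 2005 respectively; done Oct 1, 2005, which is between those dates.
Step 5 — must wait 13 days from Oct 1, 2005 (when the posting confirmation is filed), so not before Oct 14, 2005; done Oct 10, 2005 — 4 days too early.

Step 5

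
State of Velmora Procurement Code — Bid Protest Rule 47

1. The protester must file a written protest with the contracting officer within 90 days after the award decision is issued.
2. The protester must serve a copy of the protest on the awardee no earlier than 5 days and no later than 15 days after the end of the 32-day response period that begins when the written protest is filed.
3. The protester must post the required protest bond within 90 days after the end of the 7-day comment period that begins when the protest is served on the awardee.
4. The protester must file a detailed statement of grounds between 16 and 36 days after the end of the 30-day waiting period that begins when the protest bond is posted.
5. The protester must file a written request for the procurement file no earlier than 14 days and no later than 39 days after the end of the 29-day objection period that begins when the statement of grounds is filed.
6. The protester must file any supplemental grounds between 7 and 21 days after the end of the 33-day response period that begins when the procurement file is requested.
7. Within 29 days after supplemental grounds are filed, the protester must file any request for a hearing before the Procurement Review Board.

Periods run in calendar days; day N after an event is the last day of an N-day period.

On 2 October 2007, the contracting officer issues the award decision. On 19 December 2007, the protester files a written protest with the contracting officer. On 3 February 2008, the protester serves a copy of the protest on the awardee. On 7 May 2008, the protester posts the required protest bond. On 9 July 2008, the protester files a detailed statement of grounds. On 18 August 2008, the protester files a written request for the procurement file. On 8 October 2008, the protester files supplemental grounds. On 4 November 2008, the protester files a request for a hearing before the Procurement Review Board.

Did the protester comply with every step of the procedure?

Step 1: 90 days after 2 October 2007 (when the award decision is issued) is 31 December 2007; done 19 December 2007 — timely.
Step 2: the window is 5–15 days after 20 January 2008 (end of the 32-day response period, which began when the written protest is filed on 19 December 2007), so 25 January 2008 through 4 February 2008; done 3 February 2008 — within the window.
Step 3: 90 days after 10 February 2008 (end of the 7-day comment period, which began when the protest is served on the awardee on 3 February 2008) is 10 May 2008; 7 May 2008 is within that limit.
Step 4: the window is 16–36 days after 6 June 2008 (end of the 30-day waiting period, which began when the protest bond is posted on 7 May 2008), so 22 June 2008 through 12 July 2008; 9 July 2008 falls inside that range.
Step 5: the window is 14–39 days after 7 August 2008 (end of the 29-day objection period, which began when the statement of grounds is filed on 9 July 2008), so 21 August 2008 through 15 September 2008; 18 August 2008 is 3 days too early.

No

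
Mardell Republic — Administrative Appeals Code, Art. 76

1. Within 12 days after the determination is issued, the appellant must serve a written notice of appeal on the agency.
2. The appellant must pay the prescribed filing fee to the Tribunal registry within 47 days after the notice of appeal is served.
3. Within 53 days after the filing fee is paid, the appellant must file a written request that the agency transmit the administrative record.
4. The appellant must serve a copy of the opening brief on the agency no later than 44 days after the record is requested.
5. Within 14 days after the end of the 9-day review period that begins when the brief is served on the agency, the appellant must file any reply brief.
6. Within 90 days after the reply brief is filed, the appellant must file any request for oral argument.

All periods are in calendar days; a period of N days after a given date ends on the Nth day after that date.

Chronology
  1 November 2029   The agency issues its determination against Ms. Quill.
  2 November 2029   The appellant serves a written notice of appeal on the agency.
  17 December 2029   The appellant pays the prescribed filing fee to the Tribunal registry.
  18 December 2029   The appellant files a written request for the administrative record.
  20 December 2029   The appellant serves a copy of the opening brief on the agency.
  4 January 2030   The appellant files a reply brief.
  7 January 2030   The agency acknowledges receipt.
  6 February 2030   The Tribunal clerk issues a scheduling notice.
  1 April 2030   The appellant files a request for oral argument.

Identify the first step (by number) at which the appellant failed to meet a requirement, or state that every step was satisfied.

None — every step was satisfied

(1) due by 1 November 2029 + 12 days = 13 November 2029; 2 November 2029 is within that limit.
(2) due by 2 November 2029 + 47 days = 19 December 2029; completed 17 December 2029, before the deadline.
(3) due by 17 December 2029 + 53 days = 8 February 2030; completed 18 December 2029, before the deadline.
(4) due by 18 December 2029 + 44 days = 31 January 2030; 20 December 2029 is within that limit.
(5) due by 29 December 2029 + 14 days = 12 January 2030; 4 January 2030 is within that limit.
(6) due by 4 January 2030 + 90 days = 4 April 2030; completed 1 April 2030, before the deadline.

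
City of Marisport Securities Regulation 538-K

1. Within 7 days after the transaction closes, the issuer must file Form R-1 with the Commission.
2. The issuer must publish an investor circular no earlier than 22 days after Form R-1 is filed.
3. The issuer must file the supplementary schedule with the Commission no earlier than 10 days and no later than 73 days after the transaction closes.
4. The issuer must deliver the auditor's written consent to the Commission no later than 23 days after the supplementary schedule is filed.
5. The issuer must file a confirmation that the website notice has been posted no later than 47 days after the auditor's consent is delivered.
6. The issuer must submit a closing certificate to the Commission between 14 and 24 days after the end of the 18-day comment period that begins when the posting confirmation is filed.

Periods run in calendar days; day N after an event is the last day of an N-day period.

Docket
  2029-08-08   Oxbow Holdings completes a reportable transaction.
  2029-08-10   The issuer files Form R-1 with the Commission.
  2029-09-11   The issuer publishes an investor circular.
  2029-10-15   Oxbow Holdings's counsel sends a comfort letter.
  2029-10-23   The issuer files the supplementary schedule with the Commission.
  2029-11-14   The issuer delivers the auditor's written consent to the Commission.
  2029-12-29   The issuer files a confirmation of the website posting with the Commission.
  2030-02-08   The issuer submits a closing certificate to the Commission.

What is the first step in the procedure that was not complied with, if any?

Step 3

(1) due by 2029-08-08 + 7 days = 2029-08-15; done 2029-08-10 — timely.
(2) permitted from 2029-08-10 + 22 days = 2029-09-01 onward; done 2029-09-11 — permitted.
(3) the permitted window runs from 2029-08-08 + 10 = 2029-08-18 to 2029-08-08 + 73 = 2029-10-20; done 2029-10-23 — 3 days after the window closed.
That is the first point of non-compliance.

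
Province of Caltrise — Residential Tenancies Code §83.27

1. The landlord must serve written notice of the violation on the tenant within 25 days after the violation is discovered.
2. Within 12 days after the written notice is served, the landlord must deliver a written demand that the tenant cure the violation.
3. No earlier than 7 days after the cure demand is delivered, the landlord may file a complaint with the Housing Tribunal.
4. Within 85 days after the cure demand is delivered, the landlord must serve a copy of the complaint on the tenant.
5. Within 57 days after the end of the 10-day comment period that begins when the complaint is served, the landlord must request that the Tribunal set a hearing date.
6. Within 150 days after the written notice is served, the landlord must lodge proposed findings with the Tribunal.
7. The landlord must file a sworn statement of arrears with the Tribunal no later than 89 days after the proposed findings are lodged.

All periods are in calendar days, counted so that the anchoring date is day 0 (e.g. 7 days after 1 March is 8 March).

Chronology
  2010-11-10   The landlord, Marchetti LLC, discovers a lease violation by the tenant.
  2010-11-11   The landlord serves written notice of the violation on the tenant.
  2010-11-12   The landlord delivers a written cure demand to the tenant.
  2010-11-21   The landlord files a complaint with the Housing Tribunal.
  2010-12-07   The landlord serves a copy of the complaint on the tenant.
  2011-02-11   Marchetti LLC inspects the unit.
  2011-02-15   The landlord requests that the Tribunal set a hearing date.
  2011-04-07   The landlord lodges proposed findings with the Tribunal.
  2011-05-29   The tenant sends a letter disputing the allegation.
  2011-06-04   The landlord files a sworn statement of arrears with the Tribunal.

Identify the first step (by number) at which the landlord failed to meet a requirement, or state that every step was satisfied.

(1) due by 2010-11-10 + 25 days = 2010-12-05; completed 2010-11-11, before the deadline.
(2) due by 2010-11-11 + 12 days = 2010-11-23; 2010-11-12 is within that limit.
(3) permitted from 2010-11-12 + 7 days = 2010-11-19 onward; 2010-11-21 is on or after that date.
(4) due by 2010-11-12 + 85 days = 2011-02-05; 2010-12-07 is within that limit.
(5) due by 2010-12-17 + 57 days = 2011-02-12; not done until 2011-02-15, 3 days after the deadline.

Step 5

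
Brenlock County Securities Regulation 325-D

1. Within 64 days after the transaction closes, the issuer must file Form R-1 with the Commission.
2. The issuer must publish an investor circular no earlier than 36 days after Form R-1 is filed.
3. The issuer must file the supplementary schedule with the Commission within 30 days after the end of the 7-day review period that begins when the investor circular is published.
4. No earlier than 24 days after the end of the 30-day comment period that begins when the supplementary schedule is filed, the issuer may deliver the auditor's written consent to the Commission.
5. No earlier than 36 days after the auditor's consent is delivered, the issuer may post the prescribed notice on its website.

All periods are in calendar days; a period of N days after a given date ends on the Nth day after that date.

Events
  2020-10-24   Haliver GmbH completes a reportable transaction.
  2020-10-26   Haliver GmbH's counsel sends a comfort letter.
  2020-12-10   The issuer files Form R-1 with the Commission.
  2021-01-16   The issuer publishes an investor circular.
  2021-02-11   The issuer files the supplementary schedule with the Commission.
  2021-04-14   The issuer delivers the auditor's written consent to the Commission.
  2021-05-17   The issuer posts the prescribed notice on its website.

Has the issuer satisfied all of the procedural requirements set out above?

No

(1) due by 2020-10-24 + 64 days = 2020-12-27; completed 2020-12-10, before the deadline.
(2) permitted from 2020-12-10 + 36 days = 2021-01-15 onward; done 2021-01-16 — permitted.
(3) due by 2021-01-23 + 30 days = 2021-02-22; completed 2021-02-11, before the deadline.
(4) permitted from 2021-03-13 + 24 days = 2021-04-06 onward; done 2021-04-14 — permitted.
(5) permitted from 2021-04-14 + 36 days = 2021-05-20 onward; done 2021-05-17 — 3 days too early.
That is the first point of non-compliance.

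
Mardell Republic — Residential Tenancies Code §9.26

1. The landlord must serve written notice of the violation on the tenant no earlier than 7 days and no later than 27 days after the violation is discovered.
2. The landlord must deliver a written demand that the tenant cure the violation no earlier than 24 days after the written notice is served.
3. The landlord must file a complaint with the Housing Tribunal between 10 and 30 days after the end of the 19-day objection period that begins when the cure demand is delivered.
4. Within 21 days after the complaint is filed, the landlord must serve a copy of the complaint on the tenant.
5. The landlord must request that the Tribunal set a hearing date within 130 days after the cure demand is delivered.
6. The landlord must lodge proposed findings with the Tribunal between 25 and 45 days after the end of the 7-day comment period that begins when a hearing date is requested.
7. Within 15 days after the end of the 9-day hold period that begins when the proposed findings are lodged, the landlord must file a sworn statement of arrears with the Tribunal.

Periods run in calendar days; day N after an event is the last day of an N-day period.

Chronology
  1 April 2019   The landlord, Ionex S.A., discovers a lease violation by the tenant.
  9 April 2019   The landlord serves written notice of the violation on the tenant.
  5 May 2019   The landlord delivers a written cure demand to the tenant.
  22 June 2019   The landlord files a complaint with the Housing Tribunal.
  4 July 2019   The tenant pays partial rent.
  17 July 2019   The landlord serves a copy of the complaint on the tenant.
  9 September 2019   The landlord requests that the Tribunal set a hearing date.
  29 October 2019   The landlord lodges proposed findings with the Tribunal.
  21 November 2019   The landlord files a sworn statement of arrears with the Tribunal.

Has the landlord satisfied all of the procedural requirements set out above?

No

(1) the permitted window runs from 1 April 2019 + 7 = 8 April 2019 to 1 April 2019 + 27 = 28 April 2019; done 9 April 2019 — within the window.
(2) permitted from 9 April 2019 + 24 days = 3 May 2019 onward; done 5 May 2019, after the minimum wait.
(3) the permitted window runs from 24 May 2019 + 10 = 3 June 2019 to 24 May 2019 + 30 = 23 June 2019; done 22 June 2019 — within the window.
(4) due by 22 June 2019 + 21 days = 13 July 2019; 17 July 2019 misses that deadline by 4 days.
That is the first point of non-compliance.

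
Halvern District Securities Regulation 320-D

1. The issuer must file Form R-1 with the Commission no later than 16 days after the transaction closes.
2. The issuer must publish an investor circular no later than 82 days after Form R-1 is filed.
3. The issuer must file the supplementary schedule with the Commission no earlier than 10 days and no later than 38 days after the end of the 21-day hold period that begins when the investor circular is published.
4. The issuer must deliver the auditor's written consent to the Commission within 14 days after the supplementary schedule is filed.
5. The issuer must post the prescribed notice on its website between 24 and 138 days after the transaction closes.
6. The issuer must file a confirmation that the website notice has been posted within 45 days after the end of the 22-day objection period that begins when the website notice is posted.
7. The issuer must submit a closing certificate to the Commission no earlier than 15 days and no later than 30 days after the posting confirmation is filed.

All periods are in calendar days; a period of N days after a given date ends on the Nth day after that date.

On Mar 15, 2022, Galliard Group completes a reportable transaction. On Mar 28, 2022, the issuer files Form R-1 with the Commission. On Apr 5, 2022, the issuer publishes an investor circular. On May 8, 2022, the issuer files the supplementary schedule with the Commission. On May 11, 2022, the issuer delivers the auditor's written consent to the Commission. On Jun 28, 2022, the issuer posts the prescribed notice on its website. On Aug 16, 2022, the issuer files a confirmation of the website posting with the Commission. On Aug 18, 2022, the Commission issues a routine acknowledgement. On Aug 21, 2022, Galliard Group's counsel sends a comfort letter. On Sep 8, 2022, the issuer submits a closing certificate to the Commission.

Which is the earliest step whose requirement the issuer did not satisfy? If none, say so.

(1) due by Mar 15, 2022 + 16 days = Mar 31, 2022; Mar 28, 2022 is within that limit.
(2) due by Mar 28, 2022 + 82 days = Jun 18, 2022; done Apr 5, 2022 — timely.
(3) the permitted window runs from Apr 26, 2022 + 10 = May 6, 2022 to Apr 26, 2022 + 38 = Jun 3, 2022; done May 8, 2022 — within the window.
(4) due by May 8, 2022 + 14 days = May 22, 2022; completed May 11, 2022, before the deadline.
(5) the permitted window runs from Mar 15, 2022 + 24 = Apr 8, 2022 to Mar 15, 2022 + 138 = Jul 31, 2022; done Jun 28, 2022 — within the window.
(6) due by Jul 20, 2022 + 45 days = Sep 3, 2022; Aug 16, 2022 is within that limit.
(7) the permitted window runs from Aug 16, 2022 + 15 = Aug 31, 2022 to Aug 16, 2022 + 30 = Sep 15, 2022; Sep 8, 2022 falls inside that range.

None — every step was satisfied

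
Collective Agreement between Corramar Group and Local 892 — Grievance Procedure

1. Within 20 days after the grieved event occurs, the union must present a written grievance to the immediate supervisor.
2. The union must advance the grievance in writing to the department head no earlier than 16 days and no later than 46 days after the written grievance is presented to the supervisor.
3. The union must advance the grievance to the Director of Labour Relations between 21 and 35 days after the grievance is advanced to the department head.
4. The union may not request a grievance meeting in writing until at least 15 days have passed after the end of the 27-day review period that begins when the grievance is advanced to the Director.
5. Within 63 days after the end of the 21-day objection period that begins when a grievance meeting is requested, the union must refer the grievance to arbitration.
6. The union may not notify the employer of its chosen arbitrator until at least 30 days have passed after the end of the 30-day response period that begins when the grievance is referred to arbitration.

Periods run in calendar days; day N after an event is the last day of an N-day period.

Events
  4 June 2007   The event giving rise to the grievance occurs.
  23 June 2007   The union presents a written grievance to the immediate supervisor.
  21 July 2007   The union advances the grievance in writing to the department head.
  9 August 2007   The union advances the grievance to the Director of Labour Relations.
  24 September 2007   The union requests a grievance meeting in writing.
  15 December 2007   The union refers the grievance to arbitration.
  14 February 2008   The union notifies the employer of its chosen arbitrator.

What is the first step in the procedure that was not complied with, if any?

Step 3

(1) due by 4 June 2007 + 20 days = 24 June 2007; 23 June 2007 is within that limit.
(2) the permitted window runs from 23 June 2007 + 16 = 9 July 2007 to 23 June 2007 + 46 = 8 August 2007; done 21 July 2007, which is between those dates.
(3) the permitted window runs from 21 July 2007 + 21 = 11 August 2007 to 21 July 2007 + 35 = 25 August 2007; 9 August 2007 is 2 days too early.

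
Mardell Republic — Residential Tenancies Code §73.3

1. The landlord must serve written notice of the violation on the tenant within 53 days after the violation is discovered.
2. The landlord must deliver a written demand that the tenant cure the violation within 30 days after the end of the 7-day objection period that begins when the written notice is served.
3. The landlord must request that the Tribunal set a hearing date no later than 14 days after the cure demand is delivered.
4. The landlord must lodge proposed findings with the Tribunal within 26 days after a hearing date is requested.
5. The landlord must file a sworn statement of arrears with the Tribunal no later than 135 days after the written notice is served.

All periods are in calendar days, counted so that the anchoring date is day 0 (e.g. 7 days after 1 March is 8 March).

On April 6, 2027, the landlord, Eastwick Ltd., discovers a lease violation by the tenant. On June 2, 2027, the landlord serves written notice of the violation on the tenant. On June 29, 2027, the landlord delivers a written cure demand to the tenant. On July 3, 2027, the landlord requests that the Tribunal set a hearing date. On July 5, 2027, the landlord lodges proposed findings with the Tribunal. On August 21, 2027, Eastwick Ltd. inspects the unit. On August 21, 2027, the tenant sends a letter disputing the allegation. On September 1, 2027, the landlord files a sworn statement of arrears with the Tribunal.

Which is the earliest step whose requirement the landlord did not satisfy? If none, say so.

(1) due by April 6, 2027 + 53 days = May 29, 2027; done June 2, 2027 — 4 days late.

Step 1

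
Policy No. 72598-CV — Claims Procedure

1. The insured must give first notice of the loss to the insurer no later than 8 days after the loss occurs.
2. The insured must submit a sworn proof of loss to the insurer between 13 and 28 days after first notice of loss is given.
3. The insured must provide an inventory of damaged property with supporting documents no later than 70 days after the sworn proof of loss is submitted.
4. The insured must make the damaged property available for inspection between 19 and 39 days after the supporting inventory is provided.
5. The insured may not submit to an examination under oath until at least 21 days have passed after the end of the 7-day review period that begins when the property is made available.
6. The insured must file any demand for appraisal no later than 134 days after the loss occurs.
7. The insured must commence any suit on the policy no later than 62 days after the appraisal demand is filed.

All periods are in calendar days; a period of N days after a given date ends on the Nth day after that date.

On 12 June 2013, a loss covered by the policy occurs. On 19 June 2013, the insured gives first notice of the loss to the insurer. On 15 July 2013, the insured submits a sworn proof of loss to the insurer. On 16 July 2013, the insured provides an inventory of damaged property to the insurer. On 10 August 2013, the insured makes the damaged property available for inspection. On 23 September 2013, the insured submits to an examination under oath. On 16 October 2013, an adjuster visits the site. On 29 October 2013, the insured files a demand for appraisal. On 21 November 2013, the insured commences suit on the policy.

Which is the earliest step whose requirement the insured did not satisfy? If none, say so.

Step 1: 8 days after 12 June 2013 (when the loss occurs) is 20 June 2013; done 19 June 2013 — timely.
Step 2: the window is 13–28 days after 19 June 2013 (when first notice of loss is given), so 2 July 2013 through 17 July 2013; 15 July 2013 falls inside that range.
Step 3: 70 days after 15 July 2013 (when the sworn proof of loss is submitted) is 23 September 2013; done 16 July 2013 — timely.
Step 4: the window is 19–39 days after 16 July 2013 (when the supporting inventory is provided), so 4 August 2013 through 24 August 2013; done 10 August 2013 — within the window.
Step 5: the earliest permitted date is 21 days after 17 August 2013 (end of the 7-day review period, which began when the property is made available on 10 August 2013), i.e. 7 September 2013; 23 September 2013 is on or after that date.
Step 6: 134 days after 12 June 2013 (when the loss occurs) is 24 October 2013; not done until 29 October 2013, 5 days after the deadline.
The analysis stops there.

Step 6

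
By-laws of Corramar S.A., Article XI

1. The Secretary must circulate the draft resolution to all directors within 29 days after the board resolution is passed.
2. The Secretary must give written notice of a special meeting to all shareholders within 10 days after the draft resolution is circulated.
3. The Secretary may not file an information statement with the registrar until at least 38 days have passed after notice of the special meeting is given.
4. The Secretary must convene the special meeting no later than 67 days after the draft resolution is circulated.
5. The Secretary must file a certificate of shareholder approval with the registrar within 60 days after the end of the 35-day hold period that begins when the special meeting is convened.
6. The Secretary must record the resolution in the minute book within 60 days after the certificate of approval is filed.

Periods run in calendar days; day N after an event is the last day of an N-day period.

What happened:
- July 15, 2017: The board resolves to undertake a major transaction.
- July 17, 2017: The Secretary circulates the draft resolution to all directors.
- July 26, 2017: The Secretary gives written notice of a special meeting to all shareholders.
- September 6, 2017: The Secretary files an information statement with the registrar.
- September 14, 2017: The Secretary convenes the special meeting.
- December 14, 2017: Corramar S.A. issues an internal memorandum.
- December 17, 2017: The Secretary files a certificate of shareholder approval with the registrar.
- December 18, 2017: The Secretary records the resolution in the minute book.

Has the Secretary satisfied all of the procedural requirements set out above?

Yes

Step 1 — counting 29 days from July 15, 2017 (when the board resolution is passed) gives a deadline of August 13, 2017; done July 17, 2017 — timely.
Step 2 — counting 10 days from July 17, 2017 (when the draft resolution is circulated) gives a deadline of July 27, 2017; completed July 26, 2017, before the deadline.
Step 3 — must wait 38 days from July 26, 2017 (when notice of the special meeting is given), so not before September 2, 2017; done September 6, 2017 — permitted.
Step 4 — counting 67 days from July 17, 2017 (when the draft resolution is circulated) gives a deadline of September 22, 2017; completed September 14, 2017, before the deadline.
Step 5 — counting 60 days from October 19, 2017 (end of the 35-day hold period, which began when the special meeting is convened on September 14, 2017) gives a deadline of December 18, 2017; December 17, 2017 is within that limit.
Step 6 — counting 60 days from December 17, 2017 (when the certificate of approval is filed) gives a deadline of February 15, 2018; December 18, 2017 is within that limit.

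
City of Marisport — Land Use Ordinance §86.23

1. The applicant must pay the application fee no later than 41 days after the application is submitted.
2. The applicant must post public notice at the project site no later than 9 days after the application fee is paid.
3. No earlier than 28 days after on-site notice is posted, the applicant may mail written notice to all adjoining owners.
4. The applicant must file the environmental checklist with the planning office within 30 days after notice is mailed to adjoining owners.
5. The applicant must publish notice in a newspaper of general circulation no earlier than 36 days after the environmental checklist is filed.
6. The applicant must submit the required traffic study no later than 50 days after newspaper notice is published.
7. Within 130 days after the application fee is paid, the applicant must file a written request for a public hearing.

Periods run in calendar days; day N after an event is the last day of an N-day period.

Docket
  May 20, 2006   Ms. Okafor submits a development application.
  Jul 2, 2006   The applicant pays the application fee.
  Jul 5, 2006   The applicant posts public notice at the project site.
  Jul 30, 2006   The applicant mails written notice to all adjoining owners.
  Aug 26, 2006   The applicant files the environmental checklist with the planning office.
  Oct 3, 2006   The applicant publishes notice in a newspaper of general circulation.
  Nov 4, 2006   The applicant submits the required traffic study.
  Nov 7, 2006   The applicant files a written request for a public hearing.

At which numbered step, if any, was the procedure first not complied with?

Step 1 — counting 41 days from May 20, 2006 (when the application is submitted) gives a deadline of Jun 30, 2006; Jul 2, 2006 misses that deadline by 2 days.

Step 1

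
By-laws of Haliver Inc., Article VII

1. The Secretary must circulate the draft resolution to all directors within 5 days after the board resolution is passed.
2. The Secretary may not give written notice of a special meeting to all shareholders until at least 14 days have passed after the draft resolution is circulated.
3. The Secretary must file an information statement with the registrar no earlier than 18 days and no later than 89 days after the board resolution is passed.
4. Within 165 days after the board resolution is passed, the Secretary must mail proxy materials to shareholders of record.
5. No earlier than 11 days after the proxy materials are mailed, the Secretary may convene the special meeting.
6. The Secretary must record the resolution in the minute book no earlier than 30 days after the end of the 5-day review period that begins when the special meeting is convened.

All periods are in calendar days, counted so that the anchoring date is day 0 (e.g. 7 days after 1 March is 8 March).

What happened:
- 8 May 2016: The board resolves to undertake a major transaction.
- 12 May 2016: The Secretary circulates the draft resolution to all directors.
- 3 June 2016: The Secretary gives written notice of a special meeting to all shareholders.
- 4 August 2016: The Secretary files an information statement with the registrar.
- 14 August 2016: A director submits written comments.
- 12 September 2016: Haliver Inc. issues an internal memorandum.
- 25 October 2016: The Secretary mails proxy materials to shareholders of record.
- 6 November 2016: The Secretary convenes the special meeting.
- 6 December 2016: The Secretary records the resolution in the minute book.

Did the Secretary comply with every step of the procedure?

No

Step 1 — counting 5 days from 8 May 2016 (when the board resolution is passed) gives a deadline of 13 May 2016; completed 12 May 2016, before the deadline.
Step 2 — must wait 14 days from 12 May 2016 (when the draft resolution is circulated), so not before 26 May 2016; done 3 June 2016 — permitted.
Step 3 — 18 and 89 days from 8 May 2016 (when the board resolution is passed) are 26 May 2016 and 5 August 2016 respectively; 4 August 2016 falls inside that range.
Step 4 — counting 165 days from 8 May 2016 (when the board resolution is passed) gives a deadline of 20 October 2016; 25 October 2016 misses that deadline by 5 days.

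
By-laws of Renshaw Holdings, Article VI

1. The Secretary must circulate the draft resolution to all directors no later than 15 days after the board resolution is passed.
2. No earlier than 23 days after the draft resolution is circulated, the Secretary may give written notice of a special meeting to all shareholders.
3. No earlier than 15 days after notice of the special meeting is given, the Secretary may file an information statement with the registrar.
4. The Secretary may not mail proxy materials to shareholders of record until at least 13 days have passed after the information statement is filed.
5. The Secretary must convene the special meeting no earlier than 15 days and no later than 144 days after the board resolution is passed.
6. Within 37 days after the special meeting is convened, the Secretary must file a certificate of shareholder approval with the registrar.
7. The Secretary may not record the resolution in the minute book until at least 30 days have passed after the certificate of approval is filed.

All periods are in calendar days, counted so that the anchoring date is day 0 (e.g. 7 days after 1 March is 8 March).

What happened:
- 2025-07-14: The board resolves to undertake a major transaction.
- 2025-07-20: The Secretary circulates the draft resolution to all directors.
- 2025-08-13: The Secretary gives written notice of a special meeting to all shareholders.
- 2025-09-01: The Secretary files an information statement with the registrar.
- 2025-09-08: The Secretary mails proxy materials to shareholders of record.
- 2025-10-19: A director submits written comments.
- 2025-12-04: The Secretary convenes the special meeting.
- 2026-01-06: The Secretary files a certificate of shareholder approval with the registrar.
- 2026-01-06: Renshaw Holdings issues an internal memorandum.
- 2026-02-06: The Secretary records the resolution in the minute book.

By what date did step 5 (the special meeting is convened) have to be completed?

Step 5 runs from 2025-07-14, when the board resolution is passed. The window is 15–144 days after 2025-07-14; it closes on 2025-12-05.

2025-12-05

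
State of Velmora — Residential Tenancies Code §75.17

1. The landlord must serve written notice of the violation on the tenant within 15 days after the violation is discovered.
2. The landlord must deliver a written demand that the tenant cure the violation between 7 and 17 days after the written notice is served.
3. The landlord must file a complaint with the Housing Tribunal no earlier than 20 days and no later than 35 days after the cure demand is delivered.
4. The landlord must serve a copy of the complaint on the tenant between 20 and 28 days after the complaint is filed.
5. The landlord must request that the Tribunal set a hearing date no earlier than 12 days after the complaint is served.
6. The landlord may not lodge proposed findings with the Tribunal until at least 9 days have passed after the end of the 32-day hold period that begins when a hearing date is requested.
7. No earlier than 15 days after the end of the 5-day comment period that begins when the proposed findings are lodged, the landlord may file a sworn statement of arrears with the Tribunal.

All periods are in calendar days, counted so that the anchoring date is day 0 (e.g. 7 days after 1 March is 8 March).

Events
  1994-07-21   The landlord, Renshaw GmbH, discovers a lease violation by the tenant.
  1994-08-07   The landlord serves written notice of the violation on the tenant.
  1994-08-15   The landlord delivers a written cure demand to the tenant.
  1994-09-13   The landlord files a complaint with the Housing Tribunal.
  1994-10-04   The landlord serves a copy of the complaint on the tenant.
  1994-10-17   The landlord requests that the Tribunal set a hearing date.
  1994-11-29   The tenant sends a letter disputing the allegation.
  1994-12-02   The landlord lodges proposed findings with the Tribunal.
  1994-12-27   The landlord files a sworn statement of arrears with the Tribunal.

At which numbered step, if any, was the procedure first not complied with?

Step 1

Step 1 — counting 15 days from 1994-07-21 (when the violation is discovered) gives a deadline of 1994-08-05; done 1994-08-07 — 2 days late.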